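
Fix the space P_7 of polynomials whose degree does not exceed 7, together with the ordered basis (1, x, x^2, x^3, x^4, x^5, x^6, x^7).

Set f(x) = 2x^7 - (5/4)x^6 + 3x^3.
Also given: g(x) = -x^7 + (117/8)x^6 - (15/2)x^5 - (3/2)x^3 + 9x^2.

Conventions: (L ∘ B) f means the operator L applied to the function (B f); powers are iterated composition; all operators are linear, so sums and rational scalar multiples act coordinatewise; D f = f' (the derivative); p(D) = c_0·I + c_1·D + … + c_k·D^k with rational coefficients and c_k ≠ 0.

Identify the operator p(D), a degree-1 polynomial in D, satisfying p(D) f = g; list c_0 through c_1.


c_0 = -1/2, c_1 = 1

D^0 f = 2x^7 - (5/4)x^6 + 3x^3
D^1 f = 14x^6 - (15/2)x^5 + 9x^2
matching coefficients of g against c_0 f + c_1 Df + … from the top degree down determines the c_i
solution: c_0 = -1/2, c_1 = 1


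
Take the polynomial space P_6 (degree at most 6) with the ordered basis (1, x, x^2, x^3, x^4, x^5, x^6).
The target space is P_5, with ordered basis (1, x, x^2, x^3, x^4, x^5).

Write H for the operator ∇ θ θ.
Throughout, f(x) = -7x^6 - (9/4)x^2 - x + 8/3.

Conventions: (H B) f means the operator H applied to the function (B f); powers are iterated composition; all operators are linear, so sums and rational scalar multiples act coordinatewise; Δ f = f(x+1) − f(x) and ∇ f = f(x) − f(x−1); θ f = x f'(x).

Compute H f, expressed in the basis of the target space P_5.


θ f = -42x^6 - (9/2)x^2 - x
θ θ f = -252x^6 - 9x^2 - x
∇ θ θ f = -1512x^5 + 3780x^4 - 5040x^3 + 3780x^2 - 1530x + 260

the image equals g(x) = -1512x^5 + 3780x^4 - 5040x^3 + 3780x^2 - 1530x + 260


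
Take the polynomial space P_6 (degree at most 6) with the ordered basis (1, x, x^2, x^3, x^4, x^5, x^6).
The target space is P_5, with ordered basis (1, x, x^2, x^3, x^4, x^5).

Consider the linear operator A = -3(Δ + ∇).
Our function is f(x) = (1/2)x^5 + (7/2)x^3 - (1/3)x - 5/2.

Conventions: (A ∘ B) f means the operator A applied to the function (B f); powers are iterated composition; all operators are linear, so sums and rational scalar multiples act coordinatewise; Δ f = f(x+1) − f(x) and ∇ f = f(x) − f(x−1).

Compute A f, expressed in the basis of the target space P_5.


Δ f = (5/2)x^4 + 5x^3 + (31/2)x^2 + 13x + 11/3
∇ f = (5/2)x^4 - 5x^3 + (31/2)x^2 - 13x + 11/3
(Δ + ∇) f = 5x^4 + 31x^2 + 22/3
(-3(Δ + ∇)) f = -15x^4 - 93x^2 - 22

the image equals g(x) = -15x^4 - 93x^2 - 22


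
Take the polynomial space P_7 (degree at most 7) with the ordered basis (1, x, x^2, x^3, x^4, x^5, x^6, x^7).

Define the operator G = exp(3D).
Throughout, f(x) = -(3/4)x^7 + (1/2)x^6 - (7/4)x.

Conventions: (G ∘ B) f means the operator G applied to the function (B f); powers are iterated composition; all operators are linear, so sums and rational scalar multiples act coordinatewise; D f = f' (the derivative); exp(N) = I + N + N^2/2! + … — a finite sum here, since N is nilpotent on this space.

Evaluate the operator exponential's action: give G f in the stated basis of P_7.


the image equals g(x) = -(3/4)x^7 - (61/4)x^6 - (531/4)x^5 - (2565/4)x^4 - (7425/4)x^3 - (12879/4)x^2 - 3100x - 1281

order-1 term: -(63/4)x^6 + 9x^5 - 21/4
order-2 term: -(567/4)x^5 + (135/2)x^4
order-3 term: -(2835/4)x^4 + 270x^3
order-4 term: -(8505/4)x^3 + (1215/2)x^2
order-5 term: -(15309/4)x^2 + 729x
order-6 term: -(15309/4)x + 729/2
order-7 term: -6561/4
the series for exp(3D) f terminates at order 7
exp(3D) f = -(3/4)x^7 - (61/4)x^6 - (531/4)x^5 - (2565/4)x^4 - (7425/4)x^3 - (12879/4)x^2 - 3100x - 1281


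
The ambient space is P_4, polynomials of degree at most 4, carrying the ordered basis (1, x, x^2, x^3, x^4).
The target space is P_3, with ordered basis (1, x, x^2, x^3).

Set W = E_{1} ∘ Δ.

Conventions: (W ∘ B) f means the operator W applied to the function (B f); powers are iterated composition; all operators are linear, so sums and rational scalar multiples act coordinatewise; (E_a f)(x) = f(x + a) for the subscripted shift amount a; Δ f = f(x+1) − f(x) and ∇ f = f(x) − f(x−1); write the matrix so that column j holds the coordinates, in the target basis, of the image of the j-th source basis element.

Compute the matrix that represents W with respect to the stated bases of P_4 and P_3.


the matrix is [[0, 1, 3, 7, 15]; [0, 0, 2, 9, 28]; [0, 0, 0, 3, 18]; [0, 0, 0, 0, 4]] (rows listed top to bottom)

image of 1: 0
image of x: 1
image of x^2: 2x + 3
image of x^3: 3x^2 + 9x + 7
image of x^4: 4x^3 + 18x^2 + 28x + 15
each image's coordinates form column j of the matrix


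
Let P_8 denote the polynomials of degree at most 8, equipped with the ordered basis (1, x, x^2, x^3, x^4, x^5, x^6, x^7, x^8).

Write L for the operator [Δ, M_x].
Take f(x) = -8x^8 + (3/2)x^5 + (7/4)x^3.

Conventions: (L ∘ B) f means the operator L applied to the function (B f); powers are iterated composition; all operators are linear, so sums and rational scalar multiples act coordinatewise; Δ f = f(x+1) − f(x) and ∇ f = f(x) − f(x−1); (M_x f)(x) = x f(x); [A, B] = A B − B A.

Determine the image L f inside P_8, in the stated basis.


M_x f = -8x^9 + (3/2)x^6 + (7/4)x^4
Δ M_x f = -72x^8 - 288x^7 - 672x^6 - 999x^5 - (1971/2)x^4 - 635x^3 - 255x^2 - 56x - 19/4
Δ f = -64x^7 - 224x^6 - 448x^5 - (1105/2)x^4 - 433x^3 - (815/4)x^2 - (205/4)x - 19/4
M_x Δ f = -64x^8 - 224x^7 - 448x^6 - (1105/2)x^5 - 433x^4 - (815/4)x^3 - (205/4)x^2 - (19/4)x
[Δ, M_x] f = -8x^8 - 64x^7 - 224x^6 - (893/2)x^5 - (1105/2)x^4 - (1725/4)x^3 - (815/4)x^2 - (205/4)x - 19/4

the image equals g(x) = -8x^8 - 64x^7 - 224x^6 - (893/2)x^5 - (1105/2)x^4 - (1725/4)x^3 - (815/4)x^2 - (205/4)x - 19/4


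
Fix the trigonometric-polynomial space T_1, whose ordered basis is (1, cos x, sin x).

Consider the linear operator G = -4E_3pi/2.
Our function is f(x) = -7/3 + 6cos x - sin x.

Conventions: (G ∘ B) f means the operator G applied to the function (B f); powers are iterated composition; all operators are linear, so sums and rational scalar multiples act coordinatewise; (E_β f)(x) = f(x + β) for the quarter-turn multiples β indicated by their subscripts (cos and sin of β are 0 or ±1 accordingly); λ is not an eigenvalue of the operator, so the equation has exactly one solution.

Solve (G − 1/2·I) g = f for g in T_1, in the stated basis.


write g with unknown coordinates in the stated basis and equate coefficients in (G − 1/2·I) g = f
solving from the highest basis element down gives g = 14/27 + (4/65)cos x + (98/65)sin x
check: G g = -56/27 + (392/65)cos x - (16/65)sin x
so G g − 1/2·g = -7/3 + 6cos x - sin x = f ✓

g(x) = 14/27 + (4/65)cos x + (98/65)sin x


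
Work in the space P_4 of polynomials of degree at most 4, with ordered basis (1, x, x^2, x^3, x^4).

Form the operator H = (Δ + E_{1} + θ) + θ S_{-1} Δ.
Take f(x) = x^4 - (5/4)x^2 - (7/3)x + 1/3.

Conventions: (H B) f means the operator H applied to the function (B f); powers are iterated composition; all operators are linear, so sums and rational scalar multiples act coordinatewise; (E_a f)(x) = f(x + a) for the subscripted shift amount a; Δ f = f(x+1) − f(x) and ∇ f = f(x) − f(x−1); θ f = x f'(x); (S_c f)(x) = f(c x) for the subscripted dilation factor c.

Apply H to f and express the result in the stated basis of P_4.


g(x) = 5x^4 - 4x^3 + (81/4)x^2 - (19/6)x - 29/6

Δ f = 4x^3 + 6x^2 + (3/2)x - 31/12
E_{1} f = x^4 + 4x^3 + (19/4)x^2 - (5/6)x - 9/4
θ f = 4x^4 - (5/2)x^2 - (7/3)x
(Δ + E_{1} + θ) f = 5x^4 + 8x^3 + (33/4)x^2 - (5/3)x - 29/6
Δ f = 4x^3 + 6x^2 + (3/2)x - 31/12
S_{-1} Δ f = -4x^3 + 6x^2 - (3/2)x - 31/12
θ S_{-1} Δ f = -12x^3 + 12x^2 - (3/2)x
((Δ + E_{1} + θ) + θ S_{-1} Δ) f = 5x^4 - 4x^3 + (81/4)x^2 - (19/6)x - 29/6


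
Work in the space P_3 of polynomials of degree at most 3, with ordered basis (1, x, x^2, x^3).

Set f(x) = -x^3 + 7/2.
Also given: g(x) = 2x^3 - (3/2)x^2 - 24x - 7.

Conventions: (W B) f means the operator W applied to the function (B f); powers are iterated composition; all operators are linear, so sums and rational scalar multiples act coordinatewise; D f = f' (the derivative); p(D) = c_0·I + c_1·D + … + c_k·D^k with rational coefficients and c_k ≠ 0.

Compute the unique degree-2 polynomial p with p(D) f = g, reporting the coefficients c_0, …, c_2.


D^0 f = -x^3 + 7/2
D^1 f = -3x^2
D^2 f = -6x
matching coefficients of g against c_0 f + c_1 Df + … from the top degree down determines the c_i
solution: c_0 = -2, c_1 = 1/2, c_2 = 4

p(D) = -2·I + (1/2)·D + 4·D^2, i.e. c_0 = -2, c_1 = 1/2, c_2 = 4


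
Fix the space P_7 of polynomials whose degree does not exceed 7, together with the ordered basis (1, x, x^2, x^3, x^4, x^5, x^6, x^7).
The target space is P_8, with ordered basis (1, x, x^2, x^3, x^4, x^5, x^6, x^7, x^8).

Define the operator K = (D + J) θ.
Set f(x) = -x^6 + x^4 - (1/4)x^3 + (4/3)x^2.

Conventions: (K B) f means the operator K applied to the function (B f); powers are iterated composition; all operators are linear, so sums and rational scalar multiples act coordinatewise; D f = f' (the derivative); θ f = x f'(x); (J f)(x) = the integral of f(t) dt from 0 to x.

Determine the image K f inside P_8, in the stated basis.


the result is g(x) = -(6/7)x^7 - (176/5)x^5 - (3/16)x^4 + (152/9)x^3 - (9/4)x^2 + (16/3)x

θ f = -6x^6 + 4x^4 - (3/4)x^3 + (8/3)x^2
D θ f = -36x^5 + 16x^3 - (9/4)x^2 + (16/3)x
J θ f = -(6/7)x^7 + (4/5)x^5 - (3/16)x^4 + (8/9)x^3
(D + J) θ f = -(6/7)x^7 - (176/5)x^5 - (3/16)x^4 + (152/9)x^3 - (9/4)x^2 + (16/3)x


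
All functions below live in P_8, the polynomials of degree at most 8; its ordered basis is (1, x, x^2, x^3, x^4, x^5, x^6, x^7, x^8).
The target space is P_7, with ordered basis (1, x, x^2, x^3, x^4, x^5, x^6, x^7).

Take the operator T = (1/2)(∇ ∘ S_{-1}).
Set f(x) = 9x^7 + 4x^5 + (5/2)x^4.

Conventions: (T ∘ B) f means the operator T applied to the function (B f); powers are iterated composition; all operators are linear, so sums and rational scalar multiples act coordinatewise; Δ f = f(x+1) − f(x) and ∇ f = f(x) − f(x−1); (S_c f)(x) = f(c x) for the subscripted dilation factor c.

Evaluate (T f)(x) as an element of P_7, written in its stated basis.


S_{-1} f = -9x^7 - 4x^5 + (5/2)x^4
∇ S_{-1} f = -63x^6 + 189x^5 - 335x^4 + 365x^3 - 244x^2 + 93x - 31/2
((1/2)(∇ ∘ S_{-1})) f = -(63/2)x^6 + (189/2)x^5 - (335/2)x^4 + (365/2)x^3 - 122x^2 + (93/2)x - 31/4

the image equals g(x) = -(63/2)x^6 + (189/2)x^5 - (335/2)x^4 + (365/2)x^3 - 122x^2 + (93/2)x - 31/4


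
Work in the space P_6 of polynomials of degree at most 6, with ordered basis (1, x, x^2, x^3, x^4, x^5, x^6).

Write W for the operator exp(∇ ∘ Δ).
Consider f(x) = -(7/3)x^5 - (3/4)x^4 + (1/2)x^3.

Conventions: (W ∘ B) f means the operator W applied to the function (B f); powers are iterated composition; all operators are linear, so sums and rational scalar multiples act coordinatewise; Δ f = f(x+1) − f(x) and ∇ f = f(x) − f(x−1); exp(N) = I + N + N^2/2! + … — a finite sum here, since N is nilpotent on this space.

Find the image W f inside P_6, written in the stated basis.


order-1 term: -(140/3)x^3 - 9x^2 - (61/3)x - 3/2
order-2 term: -140x - 9
the series for exp(∇ ∘ Δ) f terminates at order 2
exp(∇ ∘ Δ) f = -(7/3)x^5 - (3/4)x^4 - (277/6)x^3 - 9x^2 - (481/3)x - 21/2

g(x) = -(7/3)x^5 - (3/4)x^4 - (277/6)x^3 - 9x^2 - (481/3)x - 21/2


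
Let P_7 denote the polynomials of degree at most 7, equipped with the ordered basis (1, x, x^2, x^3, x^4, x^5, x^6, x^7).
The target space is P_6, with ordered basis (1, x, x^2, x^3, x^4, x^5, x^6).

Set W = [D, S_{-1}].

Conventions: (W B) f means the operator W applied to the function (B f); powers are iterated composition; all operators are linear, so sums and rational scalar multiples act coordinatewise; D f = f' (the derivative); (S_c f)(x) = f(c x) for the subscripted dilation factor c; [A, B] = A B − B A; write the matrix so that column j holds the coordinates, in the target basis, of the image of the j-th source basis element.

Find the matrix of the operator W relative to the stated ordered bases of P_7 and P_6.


image of 1: 0
image of x: -2
image of x^2: 4x
image of x^3: -6x^2
image of x^4: 8x^3
image of x^5: -10x^4
image of x^6: 12x^5
image of x^7: -14x^6
each image's coordinates form column j of the matrix

the matrix is [[0, -2, 0, 0, 0, 0, 0, 0]; [0, 0, 4, 0, 0, 0, 0, 0]; [0, 0, 0, -6, 0, 0, 0, 0]; [0, 0, 0, 0, 8, 0, 0, 0]; [0, 0, 0, 0, 0, -10, 0, 0]; [0, 0, 0, 0, 0, 0, 12, 0]; [0, 0, 0, 0, 0, 0, 0, -14]] (rows listed top to bottom)


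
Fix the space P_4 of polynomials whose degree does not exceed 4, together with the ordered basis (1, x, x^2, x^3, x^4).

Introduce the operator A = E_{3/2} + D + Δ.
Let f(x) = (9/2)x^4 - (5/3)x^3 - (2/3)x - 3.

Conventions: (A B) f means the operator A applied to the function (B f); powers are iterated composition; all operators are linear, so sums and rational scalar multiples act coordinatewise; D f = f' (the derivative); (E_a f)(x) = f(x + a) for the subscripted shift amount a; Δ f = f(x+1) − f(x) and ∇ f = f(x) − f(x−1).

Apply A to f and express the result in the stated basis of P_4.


g(x) = (9/2)x^4 + (184/3)x^3 + (281/4)x^2 + (371/6)x + 469/32

E_{3/2} f = (9/2)x^4 + (76/3)x^3 + (213/4)x^2 + (293/6)x + 421/32
D f = 18x^3 - 5x^2 - 2/3
Δ f = 18x^3 + 22x^2 + 13x + 13/6
(E_{3/2} + D + Δ) f = (9/2)x^4 + (184/3)x^3 + (281/4)x^2 + (371/6)x + 469/32


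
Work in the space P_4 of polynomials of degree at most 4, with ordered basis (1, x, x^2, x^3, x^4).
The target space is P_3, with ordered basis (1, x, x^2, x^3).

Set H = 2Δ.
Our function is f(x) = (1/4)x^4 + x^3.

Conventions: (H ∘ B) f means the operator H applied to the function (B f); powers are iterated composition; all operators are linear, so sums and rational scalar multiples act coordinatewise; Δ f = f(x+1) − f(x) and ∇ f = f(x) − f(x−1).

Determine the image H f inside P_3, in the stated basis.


Δ f = x^3 + (9/2)x^2 + 4x + 5/4
(2Δ) f = 2x^3 + 9x^2 + 8x + 5/2

g(x) = 2x^3 + 9x^2 + 8x + 5/2


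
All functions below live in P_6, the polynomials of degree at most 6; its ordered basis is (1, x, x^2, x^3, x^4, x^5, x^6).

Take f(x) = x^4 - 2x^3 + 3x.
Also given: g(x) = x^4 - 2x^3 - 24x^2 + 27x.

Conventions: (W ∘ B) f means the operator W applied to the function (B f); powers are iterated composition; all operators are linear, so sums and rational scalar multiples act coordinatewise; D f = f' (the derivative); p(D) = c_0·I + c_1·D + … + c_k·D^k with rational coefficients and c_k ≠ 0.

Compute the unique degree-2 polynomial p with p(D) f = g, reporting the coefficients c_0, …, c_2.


p(D) = I − 2·D^2, i.e. c_0 = 1, c_1 = 0, c_2 = -2

D^0 f = x^4 - 2x^3 + 3x
D^1 f = 4x^3 - 6x^2 + 3
D^2 f = 12x^2 - 12x
matching coefficients of g against c_0 f + c_1 Df + … from the top degree down determines the c_i
solution: c_0 = 1, c_1 = 0, c_2 = -2


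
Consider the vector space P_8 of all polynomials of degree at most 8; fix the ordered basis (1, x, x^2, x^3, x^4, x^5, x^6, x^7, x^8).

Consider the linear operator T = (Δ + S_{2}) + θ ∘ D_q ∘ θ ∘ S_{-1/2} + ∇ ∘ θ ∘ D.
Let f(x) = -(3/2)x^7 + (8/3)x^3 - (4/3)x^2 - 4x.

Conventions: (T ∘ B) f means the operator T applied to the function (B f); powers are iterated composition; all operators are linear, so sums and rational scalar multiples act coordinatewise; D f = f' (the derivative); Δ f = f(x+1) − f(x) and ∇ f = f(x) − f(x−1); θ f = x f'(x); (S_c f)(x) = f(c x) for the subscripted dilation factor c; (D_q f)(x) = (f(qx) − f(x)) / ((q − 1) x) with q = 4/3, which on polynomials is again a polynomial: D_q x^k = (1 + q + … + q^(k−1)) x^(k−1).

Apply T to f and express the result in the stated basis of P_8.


g(x) = -192x^7 - (9485/10368)x^6 - (819/2)x^5 + (1785/2)x^4 - (7747/6)x^3 + (16343/18)x^2 - (6493/18)x + 241/6

Δ f = -(21/2)x^6 - (63/2)x^5 - (105/2)x^4 - (105/2)x^3 - (47/2)x^2 - (31/6)x - 25/6
S_{2} f = -192x^7 + (64/3)x^3 - (16/3)x^2 - 8x
(Δ + S_{2}) f = -192x^7 - (21/2)x^6 - (63/2)x^5 - (105/2)x^4 - (187/6)x^3 - (173/6)x^2 - (79/6)x - 25/6
S_{-1/2} f = (3/256)x^7 - (1/3)x^3 - (1/3)x^2 + 2x
θ S_{-1/2} f = (21/256)x^7 - x^3 - (2/3)x^2 + 2x
D_q (θ ∘ S_{-1/2}) f = (99379/62208)x^6 - (37/9)x^2 - (14/9)x + 2
θ D_q (θ ∘ S_{-1/2}) f = (99379/10368)x^6 - (74/9)x^2 - (14/9)x
D f = -(21/2)x^6 + 8x^2 - (8/3)x - 4
θ D f = -63x^6 + 16x^2 - (8/3)x
∇ θ D f = -378x^5 + 945x^4 - 1260x^3 + 945x^2 - 346x + 133/3
((Δ + S_{2}) + θ ∘ D_q ∘ θ ∘ S_{-1/2} + ∇ ∘ θ ∘ D) f = -192x^7 - (9485/10368)x^6 - (819/2)x^5 + (1785/2)x^4 - (7747/6)x^3 + (16343/18)x^2 - (6493/18)x + 241/6


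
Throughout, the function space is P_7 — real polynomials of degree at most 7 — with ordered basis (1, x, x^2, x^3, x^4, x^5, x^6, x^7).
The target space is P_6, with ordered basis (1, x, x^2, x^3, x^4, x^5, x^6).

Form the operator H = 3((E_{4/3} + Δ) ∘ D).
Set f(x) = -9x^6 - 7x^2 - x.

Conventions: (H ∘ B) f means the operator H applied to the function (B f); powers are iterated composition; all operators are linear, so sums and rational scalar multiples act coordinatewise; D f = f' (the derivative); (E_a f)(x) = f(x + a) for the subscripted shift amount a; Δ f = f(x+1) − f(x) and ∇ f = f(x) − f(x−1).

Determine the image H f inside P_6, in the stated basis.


g(x) = -162x^5 - 1890x^4 - 4500x^3 - 5460x^2 - 3412x - 2837/3

D f = -54x^5 - 14x - 1
E_{4/3} D f = -54x^5 - 360x^4 - 960x^3 - 1280x^2 - (2602/3)x - 2225/9
Δ D f = -270x^4 - 540x^3 - 540x^2 - 270x - 68
(E_{4/3} + Δ) D f = -54x^5 - 630x^4 - 1500x^3 - 1820x^2 - (3412/3)x - 2837/9
(3((E_{4/3} + Δ) ∘ D)) f = -162x^5 - 1890x^4 - 4500x^3 - 5460x^2 - 3412x - 2837/3


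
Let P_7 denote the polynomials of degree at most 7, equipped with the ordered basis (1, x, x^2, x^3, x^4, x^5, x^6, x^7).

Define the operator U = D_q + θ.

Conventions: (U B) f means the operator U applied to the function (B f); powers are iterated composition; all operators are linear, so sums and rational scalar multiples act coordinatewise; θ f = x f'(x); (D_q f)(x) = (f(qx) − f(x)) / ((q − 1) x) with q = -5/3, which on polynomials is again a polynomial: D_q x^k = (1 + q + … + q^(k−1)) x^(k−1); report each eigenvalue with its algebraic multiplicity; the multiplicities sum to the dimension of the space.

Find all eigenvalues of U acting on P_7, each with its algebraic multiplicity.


image of 1: 0
image of x: x + 1
image of x^2: 2x^2 - (2/3)x
image of x^3: 3x^3 + (19/9)x^2
image of x^4: 4x^4 - (68/27)x^3
image of x^5: 5x^5 + (421/81)x^4
image of x^6: 6x^6 - (1862/243)x^5
image of x^7: 7x^7 + (10039/729)x^6
the matrix is upper triangular; its diagonal is (0, 1, 2, 3, 4, 5, 6, 7)
for a triangular matrix the eigenvalues are the diagonal entries, with algebraic multiplicity their repetition count

λ = 0 (multiplicity 1), λ = 1 (multiplicity 1), λ = 2 (multiplicity 1), λ = 3 (multiplicity 1), λ = 4 (multiplicity 1), λ = 5 (multiplicity 1), λ = 6 (multiplicity 1), λ = 7 (multiplicity 1)


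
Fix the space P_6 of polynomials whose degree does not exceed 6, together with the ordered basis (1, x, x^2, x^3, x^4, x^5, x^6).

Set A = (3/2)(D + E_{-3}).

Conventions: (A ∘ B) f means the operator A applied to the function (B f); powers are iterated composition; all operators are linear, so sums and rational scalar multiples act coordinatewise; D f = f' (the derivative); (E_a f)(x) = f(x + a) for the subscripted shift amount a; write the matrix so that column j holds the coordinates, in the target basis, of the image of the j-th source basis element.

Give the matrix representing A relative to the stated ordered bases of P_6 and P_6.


the matrix is [[3/2, -3, 27/2, -81/2, 243/2, -729/2, 2187/2]; [0, 3/2, -6, 81/2, -162, 1215/2, -2187]; [0, 0, 3/2, -9, 81, -405, 3645/2]; [0, 0, 0, 3/2, -12, 135, -810]; [0, 0, 0, 0, 3/2, -15, 405/2]; [0, 0, 0, 0, 0, 3/2, -18]; [0, 0, 0, 0, 0, 0, 3/2]] (rows listed top to bottom)

image of 1: 3/2
image of x: (3/2)x - 3
image of x^2: (3/2)x^2 - 6x + 27/2
image of x^3: (3/2)x^3 - 9x^2 + (81/2)x - 81/2
image of x^4: (3/2)x^4 - 12x^3 + 81x^2 - 162x + 243/2
image of x^5: (3/2)x^5 - 15x^4 + 135x^3 - 405x^2 + (1215/2)x - 729/2
image of x^6: (3/2)x^6 - 18x^5 + (405/2)x^4 - 810x^3 + (3645/2)x^2 - 2187x + 2187/2
each image's coordinates form column j of the matrix


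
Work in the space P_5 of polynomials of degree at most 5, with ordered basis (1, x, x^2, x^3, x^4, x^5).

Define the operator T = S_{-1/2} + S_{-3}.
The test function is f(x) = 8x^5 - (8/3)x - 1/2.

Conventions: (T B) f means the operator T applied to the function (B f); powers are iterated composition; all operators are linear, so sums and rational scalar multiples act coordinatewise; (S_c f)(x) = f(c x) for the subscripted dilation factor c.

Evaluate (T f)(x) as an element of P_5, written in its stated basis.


S_{-1/2} f = -(1/4)x^5 + (4/3)x - 1/2
S_{-3} f = -1944x^5 + 8x - 1/2
(S_{-1/2} + S_{-3}) f = -(7777/4)x^5 + (28/3)x - 1

g(x) = -(7777/4)x^5 + (28/3)x - 1


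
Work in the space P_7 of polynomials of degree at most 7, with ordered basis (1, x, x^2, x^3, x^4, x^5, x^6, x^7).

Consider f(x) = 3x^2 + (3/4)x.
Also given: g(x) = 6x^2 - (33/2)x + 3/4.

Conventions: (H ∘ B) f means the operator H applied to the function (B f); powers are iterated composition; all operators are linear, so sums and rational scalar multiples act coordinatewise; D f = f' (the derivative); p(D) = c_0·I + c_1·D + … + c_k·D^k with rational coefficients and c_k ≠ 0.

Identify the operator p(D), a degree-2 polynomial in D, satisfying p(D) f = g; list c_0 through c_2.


c_0 = 2, c_1 = -3, c_2 = 1/2

D^0 f = 3x^2 + (3/4)x
D^1 f = 6x + 3/4
D^2 f = 6
matching coefficients of g against c_0 f + c_1 Df + … from the top degree down determines the c_i
solution: c_0 = 2, c_1 = -3, c_2 = 1/2


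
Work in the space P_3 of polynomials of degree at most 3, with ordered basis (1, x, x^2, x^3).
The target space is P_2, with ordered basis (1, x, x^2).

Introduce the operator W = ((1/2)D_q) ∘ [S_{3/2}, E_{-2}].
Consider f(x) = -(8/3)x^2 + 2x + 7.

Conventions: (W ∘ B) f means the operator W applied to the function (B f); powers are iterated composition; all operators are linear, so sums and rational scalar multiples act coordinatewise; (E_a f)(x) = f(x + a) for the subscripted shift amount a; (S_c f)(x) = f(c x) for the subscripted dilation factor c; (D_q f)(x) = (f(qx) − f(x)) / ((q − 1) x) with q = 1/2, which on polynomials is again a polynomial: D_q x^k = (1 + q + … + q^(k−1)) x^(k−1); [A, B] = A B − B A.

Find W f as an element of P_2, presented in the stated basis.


E_{-2} f = -(8/3)x^2 + (38/3)x - 23/3
S_{3/2} E_{-2} f = -6x^2 + 19x - 23/3
S_{3/2} f = -6x^2 + 3x + 7
E_{-2} S_{3/2} f = -6x^2 + 27x - 23
[S_{3/2}, E_{-2}] f = -8x + 46/3
D_q [S_{3/2}, E_{-2}] f = -8
((1/2)D_q) [S_{3/2}, E_{-2}] f = -4

the image equals g(x) = -4


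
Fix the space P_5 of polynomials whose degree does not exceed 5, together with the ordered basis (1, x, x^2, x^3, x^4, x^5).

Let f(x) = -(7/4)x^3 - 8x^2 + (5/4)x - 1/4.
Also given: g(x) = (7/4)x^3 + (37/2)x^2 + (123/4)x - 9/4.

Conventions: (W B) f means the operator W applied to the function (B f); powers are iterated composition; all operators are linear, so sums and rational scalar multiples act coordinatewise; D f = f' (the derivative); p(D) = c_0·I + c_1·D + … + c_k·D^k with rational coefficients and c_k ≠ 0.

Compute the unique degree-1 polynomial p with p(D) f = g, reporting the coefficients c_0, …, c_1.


D^0 f = -(7/4)x^3 - 8x^2 + (5/4)x - 1/4
D^1 f = -(21/4)x^2 - 16x + 5/4
matching coefficients of g against c_0 f + c_1 Df + … from the top degree down determines the c_i
solution: c_0 = -1, c_1 = -2

p(D) = -I − 2·D, i.e. c_0 = -1, c_1 = -2


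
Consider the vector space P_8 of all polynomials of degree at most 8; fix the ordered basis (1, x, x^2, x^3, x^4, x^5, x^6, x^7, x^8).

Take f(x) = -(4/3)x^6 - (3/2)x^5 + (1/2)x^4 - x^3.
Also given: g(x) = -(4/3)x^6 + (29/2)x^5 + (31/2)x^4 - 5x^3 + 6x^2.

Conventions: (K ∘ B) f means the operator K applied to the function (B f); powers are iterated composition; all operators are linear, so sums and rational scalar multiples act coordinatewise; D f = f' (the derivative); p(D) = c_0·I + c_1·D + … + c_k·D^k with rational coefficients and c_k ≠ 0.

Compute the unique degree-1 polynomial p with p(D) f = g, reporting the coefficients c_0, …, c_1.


D^0 f = -(4/3)x^6 - (3/2)x^5 + (1/2)x^4 - x^3
D^1 f = -8x^5 - (15/2)x^4 + 2x^3 - 3x^2
matching coefficients of g against c_0 f + c_1 Df + … from the top degree down determines the c_i
solution: c_0 = 1, c_1 = -2

c_0 = 1, c_1 = -2


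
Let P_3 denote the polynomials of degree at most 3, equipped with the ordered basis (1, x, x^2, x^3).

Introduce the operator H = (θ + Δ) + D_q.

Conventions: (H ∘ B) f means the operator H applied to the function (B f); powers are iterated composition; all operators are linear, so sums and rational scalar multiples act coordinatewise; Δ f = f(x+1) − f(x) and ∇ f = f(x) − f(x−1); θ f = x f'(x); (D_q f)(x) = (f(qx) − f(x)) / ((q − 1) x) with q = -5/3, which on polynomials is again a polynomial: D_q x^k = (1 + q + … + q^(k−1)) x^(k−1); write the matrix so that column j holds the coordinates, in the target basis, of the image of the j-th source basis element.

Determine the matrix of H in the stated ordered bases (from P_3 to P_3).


the matrix is [[0, 2, 1, 1]; [0, 1, 4/3, 3]; [0, 0, 2, 46/9]; [0, 0, 0, 3]] (rows listed top to bottom)

image of 1: 0
image of x: x + 2
image of x^2: 2x^2 + (4/3)x + 1
image of x^3: 3x^3 + (46/9)x^2 + 3x + 1
each image's coordinates form column j of the matrix


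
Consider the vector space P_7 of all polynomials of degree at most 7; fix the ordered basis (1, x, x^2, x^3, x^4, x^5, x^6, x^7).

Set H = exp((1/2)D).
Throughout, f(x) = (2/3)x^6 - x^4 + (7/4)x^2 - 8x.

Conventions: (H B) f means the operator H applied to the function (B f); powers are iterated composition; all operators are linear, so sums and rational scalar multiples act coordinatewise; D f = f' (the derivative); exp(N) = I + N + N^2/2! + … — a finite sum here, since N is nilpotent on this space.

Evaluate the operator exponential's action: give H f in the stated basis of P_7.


order-1 term: 2x^5 - 2x^3 + (7/4)x - 4
order-2 term: (5/2)x^4 - (3/2)x^2 + 7/16
order-3 term: (5/3)x^3 - (1/2)x
order-4 term: (5/8)x^2 - 1/16
order-5 term: (1/8)x
order-6 term: 1/96
the series for exp((1/2)D) f terminates at order 6
exp((1/2)D) f = (2/3)x^6 + 2x^5 + (3/2)x^4 - (1/3)x^3 + (7/8)x^2 - (53/8)x - 347/96

the result is g(x) = (2/3)x^6 + 2x^5 + (3/2)x^4 - (1/3)x^3 + (7/8)x^2 - (53/8)x - 347/96


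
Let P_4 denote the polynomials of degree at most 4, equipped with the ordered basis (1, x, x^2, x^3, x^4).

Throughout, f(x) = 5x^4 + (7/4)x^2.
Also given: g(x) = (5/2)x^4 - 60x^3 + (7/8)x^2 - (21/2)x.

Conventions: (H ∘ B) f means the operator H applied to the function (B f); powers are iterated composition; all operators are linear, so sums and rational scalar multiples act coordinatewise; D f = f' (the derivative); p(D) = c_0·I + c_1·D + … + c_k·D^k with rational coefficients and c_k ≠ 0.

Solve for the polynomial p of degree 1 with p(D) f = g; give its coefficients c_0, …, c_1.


D^0 f = 5x^4 + (7/4)x^2
D^1 f = 20x^3 + (7/2)x
matching coefficients of g against c_0 f + c_1 Df + … from the top degree down determines the c_i
solution: c_0 = 1/2, c_1 = -3

p(D) = (1/2)·I − 3·D, i.e. c_0 = 1/2, c_1 = -3


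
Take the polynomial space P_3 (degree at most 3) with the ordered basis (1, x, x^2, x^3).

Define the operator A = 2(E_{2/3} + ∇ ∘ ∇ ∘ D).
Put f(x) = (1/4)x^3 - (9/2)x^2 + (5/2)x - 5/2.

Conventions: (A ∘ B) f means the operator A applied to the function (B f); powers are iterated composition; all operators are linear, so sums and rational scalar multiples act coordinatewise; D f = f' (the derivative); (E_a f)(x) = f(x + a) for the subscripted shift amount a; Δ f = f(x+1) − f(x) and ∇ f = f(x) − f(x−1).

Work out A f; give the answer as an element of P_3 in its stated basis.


the result is g(x) = (1/2)x^3 - 8x^2 - (19/3)x - 68/27

E_{2/3} f = (1/4)x^3 - 4x^2 - (19/6)x - 149/54
D f = (3/4)x^2 - 9x + 5/2
∇ D f = (3/2)x - 39/4
∇ ∇ D f = 3/2
(E_{2/3} + ∇ ∘ ∇ ∘ D) f = (1/4)x^3 - 4x^2 - (19/6)x - 34/27
(2(E_{2/3} + ∇ ∘ ∇ ∘ D)) f = (1/2)x^3 - 8x^2 - (19/3)x - 68/27


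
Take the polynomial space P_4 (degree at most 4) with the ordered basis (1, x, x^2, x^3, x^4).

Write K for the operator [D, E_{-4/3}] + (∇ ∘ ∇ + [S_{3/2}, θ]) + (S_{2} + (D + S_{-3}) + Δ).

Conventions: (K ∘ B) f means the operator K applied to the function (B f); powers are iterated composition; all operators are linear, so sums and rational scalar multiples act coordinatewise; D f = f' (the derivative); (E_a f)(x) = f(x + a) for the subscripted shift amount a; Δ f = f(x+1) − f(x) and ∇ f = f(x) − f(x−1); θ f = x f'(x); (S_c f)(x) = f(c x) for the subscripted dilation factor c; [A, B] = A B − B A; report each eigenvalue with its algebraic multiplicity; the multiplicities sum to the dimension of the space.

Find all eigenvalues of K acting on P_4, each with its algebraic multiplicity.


image of 1: 2
image of x: -x + 2
image of x^2: 13x^2 + 4x + 3
image of x^3: -19x^3 + 6x^2 + 9x - 5
image of x^4: 97x^4 + 8x^3 + 18x^2 - 20x + 15
the matrix is upper triangular; its diagonal is (2, -1, 13, -19, 97)
for a triangular matrix the eigenvalues are the diagonal entries, with algebraic multiplicity their repetition count

λ = -19 (multiplicity 1), λ = -1 (multiplicity 1), λ = 2 (multiplicity 1), λ = 13 (multiplicity 1), λ = 97 (multiplicity 1)


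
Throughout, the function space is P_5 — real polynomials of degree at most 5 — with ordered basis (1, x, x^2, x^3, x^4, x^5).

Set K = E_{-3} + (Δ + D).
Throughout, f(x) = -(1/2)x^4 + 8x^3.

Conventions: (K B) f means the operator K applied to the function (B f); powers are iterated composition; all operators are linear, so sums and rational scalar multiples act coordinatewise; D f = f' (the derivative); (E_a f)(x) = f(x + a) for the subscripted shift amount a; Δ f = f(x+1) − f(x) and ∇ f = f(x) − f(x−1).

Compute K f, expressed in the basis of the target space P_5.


E_{-3} f = -(1/2)x^4 + 14x^3 - 99x^2 + 270x - 513/2
Δ f = -2x^3 + 21x^2 + 22x + 15/2
D f = -2x^3 + 24x^2
(Δ + D) f = -4x^3 + 45x^2 + 22x + 15/2
(E_{-3} + (Δ + D)) f = -(1/2)x^4 + 10x^3 - 54x^2 + 292x - 249

g(x) = -(1/2)x^4 + 10x^3 - 54x^2 + 292x - 249


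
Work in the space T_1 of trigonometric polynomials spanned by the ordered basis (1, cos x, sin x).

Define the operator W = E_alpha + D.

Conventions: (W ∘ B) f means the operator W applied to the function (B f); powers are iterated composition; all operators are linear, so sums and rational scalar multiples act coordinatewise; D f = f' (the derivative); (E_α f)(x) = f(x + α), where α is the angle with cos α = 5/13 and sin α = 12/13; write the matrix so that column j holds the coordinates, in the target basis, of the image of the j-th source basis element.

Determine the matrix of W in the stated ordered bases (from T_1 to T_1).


image of 1: 1
image of cos x: (5/13)cos x - (25/13)sin x
image of sin x: (25/13)cos x + (5/13)sin x
each image's coordinates form column j of the matrix

the matrix is [[1, 0, 0]; [0, 5/13, 25/13]; [0, -25/13, 5/13]] (rows listed top to bottom)


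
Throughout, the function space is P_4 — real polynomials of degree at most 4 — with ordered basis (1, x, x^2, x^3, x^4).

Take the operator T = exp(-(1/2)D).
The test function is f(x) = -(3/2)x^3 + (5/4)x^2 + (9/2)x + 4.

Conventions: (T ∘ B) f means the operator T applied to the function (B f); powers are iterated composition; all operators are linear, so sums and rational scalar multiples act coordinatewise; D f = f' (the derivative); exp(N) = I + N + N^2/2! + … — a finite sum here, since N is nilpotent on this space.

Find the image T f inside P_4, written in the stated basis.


the result is g(x) = -(3/2)x^3 + (7/2)x^2 + (17/8)x + 9/4

order-1 term: (9/4)x^2 - (5/4)x - 9/4
order-2 term: -(9/8)x + 5/16
order-3 term: 3/16
the series for exp(-(1/2)D) f terminates at order 3
exp(-(1/2)D) f = -(3/2)x^3 + (7/2)x^2 + (17/8)x + 9/4


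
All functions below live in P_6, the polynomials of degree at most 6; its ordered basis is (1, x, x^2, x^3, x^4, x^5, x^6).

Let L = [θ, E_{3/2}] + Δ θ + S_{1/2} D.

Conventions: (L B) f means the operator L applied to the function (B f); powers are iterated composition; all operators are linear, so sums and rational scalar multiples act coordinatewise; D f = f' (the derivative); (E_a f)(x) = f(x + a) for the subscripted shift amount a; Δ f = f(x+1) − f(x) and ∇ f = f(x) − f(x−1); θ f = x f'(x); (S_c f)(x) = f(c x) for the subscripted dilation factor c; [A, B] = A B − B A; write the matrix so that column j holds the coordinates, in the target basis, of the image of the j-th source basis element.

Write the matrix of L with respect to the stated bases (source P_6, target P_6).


the matrix is [[0, 1/2, -5/2, -57/8, -65/4, -1055/32, -1995/32]; [0, 0, 2, -9/2, -49/2, -305/4, -3069/16]; [0, 0, 0, 21/4, -3, -205/4, -855/4]; [0, 0, 0, 0, 21/2, 5, -165/2]; [0, 0, 0, 0, 0, 285/16, 45/2]; [0, 0, 0, 0, 0, 0, 435/16]; [0, 0, 0, 0, 0, 0, 0]] (rows listed top to bottom)

image of 1: 0
image of x: 1/2
image of x^2: 2x - 5/2
image of x^3: (21/4)x^2 - (9/2)x - 57/8
image of x^4: (21/2)x^3 - 3x^2 - (49/2)x - 65/4
image of x^5: (285/16)x^4 + 5x^3 - (205/4)x^2 - (305/4)x - 1055/32
image of x^6: (435/16)x^5 + (45/2)x^4 - (165/2)x^3 - (855/4)x^2 - (3069/16)x - 1995/32
each image's coordinates form column j of the matrix


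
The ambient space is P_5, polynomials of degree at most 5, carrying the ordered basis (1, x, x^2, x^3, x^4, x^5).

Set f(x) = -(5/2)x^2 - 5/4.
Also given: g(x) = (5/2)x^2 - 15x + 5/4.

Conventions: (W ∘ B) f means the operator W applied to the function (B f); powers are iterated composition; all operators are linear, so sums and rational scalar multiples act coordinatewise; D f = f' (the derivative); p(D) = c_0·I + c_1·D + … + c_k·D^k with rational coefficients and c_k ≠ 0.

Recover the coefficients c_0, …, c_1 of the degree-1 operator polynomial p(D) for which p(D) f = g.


p(D) = -I + 3·D, i.e. c_0 = -1, c_1 = 3

D^0 f = -(5/2)x^2 - 5/4
D^1 f = -5x
matching coefficients of g against c_0 f + c_1 Df + … from the top degree down determines the c_i
solution: c_0 = -1, c_1 = 3


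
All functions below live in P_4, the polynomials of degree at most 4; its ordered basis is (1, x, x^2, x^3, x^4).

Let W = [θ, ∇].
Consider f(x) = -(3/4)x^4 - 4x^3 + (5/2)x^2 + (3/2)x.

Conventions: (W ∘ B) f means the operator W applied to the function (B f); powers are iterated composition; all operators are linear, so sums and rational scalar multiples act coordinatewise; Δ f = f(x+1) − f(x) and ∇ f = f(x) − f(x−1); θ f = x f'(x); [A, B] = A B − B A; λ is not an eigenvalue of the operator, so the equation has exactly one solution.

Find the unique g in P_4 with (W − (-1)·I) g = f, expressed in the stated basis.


write g with unknown coordinates in the stated basis and equate coefficients in (W − (-1)·I) g = f
solving from the highest basis element down gives g = -(3/4)x^4 - 7x^3 - (19/2)x^2 + (31/2)x + 33/2
check: W g = 3x^3 + 12x^2 - 14x - 33/2
so W g − (-1)·g = -(3/4)x^4 - 4x^3 + (5/2)x^2 + (3/2)x = f ✓

g(x) = -(3/4)x^4 - 7x^3 - (19/2)x^2 + (31/2)x + 33/2


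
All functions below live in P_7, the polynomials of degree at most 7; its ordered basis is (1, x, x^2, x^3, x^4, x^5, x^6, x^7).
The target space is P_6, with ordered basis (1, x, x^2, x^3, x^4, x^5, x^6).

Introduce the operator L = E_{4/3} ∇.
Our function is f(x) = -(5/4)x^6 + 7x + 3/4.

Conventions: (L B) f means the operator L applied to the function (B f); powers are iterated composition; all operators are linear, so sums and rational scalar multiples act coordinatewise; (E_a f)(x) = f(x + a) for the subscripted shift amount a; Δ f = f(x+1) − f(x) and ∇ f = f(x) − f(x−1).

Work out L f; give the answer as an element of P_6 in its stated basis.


the image equals g(x) = -(15/2)x^5 - (125/4)x^4 - (175/3)x^3 - (2125/36)x^2 - (1705/54)x - 7/324

∇ f = -(15/2)x^5 + (75/4)x^4 - 25x^3 + (75/4)x^2 - (15/2)x + 33/4
E_{4/3} ∇ f = -(15/2)x^5 - (125/4)x^4 - (175/3)x^3 - (2125/36)x^2 - (1705/54)x - 7/324


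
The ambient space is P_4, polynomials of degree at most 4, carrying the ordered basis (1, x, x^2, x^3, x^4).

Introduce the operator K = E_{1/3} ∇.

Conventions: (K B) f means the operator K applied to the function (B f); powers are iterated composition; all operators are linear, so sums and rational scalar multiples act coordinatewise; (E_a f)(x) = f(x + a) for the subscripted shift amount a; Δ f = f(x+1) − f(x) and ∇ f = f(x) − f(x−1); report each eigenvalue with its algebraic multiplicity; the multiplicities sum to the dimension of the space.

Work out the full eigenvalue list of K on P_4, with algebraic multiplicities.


image of 1: 0
image of x: 1
image of x^2: 2x - 1/3
image of x^3: 3x^2 - x + 1/3
image of x^4: 4x^3 - 2x^2 + (4/3)x - 5/27
the matrix is upper triangular; its diagonal is (0, 0, 0, 0, 0)
for a triangular matrix the eigenvalues are the diagonal entries, with algebraic multiplicity their repetition count

λ = 0 (multiplicity 5)


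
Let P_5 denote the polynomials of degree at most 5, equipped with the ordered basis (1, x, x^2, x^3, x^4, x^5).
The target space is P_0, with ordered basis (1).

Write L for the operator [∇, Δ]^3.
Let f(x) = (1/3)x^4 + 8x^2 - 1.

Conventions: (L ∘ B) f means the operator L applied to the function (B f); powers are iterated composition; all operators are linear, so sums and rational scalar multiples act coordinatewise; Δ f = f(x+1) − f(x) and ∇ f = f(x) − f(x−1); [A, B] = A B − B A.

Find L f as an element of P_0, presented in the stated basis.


g(x) = 0

Δ f = (4/3)x^3 + 2x^2 + (52/3)x + 25/3
∇ Δ f = 4x^2 + 50/3
∇ f = (4/3)x^3 - 2x^2 + (52/3)x - 25/3
Δ ∇ f = 4x^2 + 50/3
[∇, Δ] f = 0
Δ [∇, Δ] f = 0
∇ Δ [∇, Δ] f = 0
∇ [∇, Δ] f = 0
Δ ∇ [∇, Δ] f = 0
[∇, Δ] [∇, Δ] f = 0
Δ [∇, Δ] [∇, Δ] f = 0
∇ Δ [∇, Δ] [∇, Δ] f = 0
∇ [∇, Δ] [∇, Δ] f = 0
Δ ∇ [∇, Δ] [∇, Δ] f = 0
[∇, Δ] [∇, Δ] [∇, Δ] f = 0


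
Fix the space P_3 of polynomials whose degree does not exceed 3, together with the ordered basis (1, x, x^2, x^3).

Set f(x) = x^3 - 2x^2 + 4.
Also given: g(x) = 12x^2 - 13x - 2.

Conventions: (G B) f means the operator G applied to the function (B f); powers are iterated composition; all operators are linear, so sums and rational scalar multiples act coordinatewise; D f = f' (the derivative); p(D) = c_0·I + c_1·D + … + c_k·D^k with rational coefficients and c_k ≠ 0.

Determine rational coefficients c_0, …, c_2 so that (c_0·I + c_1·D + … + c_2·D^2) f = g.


D^0 f = x^3 - 2x^2 + 4
D^1 f = 3x^2 - 4x
D^2 f = 6x - 4
matching coefficients of g against c_0 f + c_1 Df + … from the top degree down determines the c_i
solution: c_0 = 0, c_1 = 4, c_2 = 1/2

c_0 = 0, c_1 = 4, c_2 = 1/2


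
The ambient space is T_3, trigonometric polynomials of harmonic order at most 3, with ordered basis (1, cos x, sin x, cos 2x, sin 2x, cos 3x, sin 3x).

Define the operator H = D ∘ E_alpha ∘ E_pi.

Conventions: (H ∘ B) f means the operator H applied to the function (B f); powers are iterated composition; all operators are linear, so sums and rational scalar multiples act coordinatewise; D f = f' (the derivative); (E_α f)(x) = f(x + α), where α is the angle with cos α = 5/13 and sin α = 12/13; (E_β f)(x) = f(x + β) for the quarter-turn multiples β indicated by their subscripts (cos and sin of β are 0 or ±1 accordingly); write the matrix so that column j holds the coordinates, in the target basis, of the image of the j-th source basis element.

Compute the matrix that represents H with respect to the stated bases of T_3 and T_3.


the matrix is [[0, 0, 0, 0, 0, 0, 0]; [0, 12/13, -5/13, 0, 0, 0, 0]; [0, 5/13, 12/13, 0, 0, 0, 0]; [0, 0, 0, -240/169, -238/169, 0, 0]; [0, 0, 0, 238/169, -240/169, 0, 0]; [0, 0, 0, 0, 0, -2484/2197, 6105/2197]; [0, 0, 0, 0, 0, -6105/2197, -2484/2197]] (rows listed top to bottom)

image of 1: 0
image of cos x: (12/13)cos x + (5/13)sin x
image of sin x: -(5/13)cos x + (12/13)sin x
image of cos 2x: -(240/169)cos 2x + (238/169)sin 2x
image of sin 2x: -(238/169)cos 2x - (240/169)sin 2x
image of cos 3x: -(2484/2197)cos 3x - (6105/2197)sin 3x
image of sin 3x: (6105/2197)cos 3x - (2484/2197)sin 3x
each image's coordinates form column j of the matrix
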